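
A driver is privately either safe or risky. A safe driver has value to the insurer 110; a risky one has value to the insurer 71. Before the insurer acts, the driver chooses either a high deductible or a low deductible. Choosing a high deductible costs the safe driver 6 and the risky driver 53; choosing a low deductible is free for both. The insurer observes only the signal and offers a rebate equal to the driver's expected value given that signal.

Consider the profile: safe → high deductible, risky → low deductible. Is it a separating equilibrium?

If types separate, high deductible earns payment 110 and low deductible earns 71.
Safe: high deductible gives 110 − 6 = 104; low deductible gives 71 − 0 = 71. No deviation. ✓
Risky: low deductible gives 71 − 0 = 71; high deductible gives 110 − 53 = 57. No deviation. ✓
Neither type gains from mimicking the other.

Yes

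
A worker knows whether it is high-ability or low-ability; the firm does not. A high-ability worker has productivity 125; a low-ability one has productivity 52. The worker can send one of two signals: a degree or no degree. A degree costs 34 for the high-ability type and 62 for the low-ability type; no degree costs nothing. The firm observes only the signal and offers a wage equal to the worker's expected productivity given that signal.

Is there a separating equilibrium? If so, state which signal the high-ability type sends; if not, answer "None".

Try high-ability → degree, low-ability → no degree:
  If types separate, degree earns payment 125 and no degree earns 52.
  High-ability: degree gives 125 − 34 = 91; no degree gives 52 − 0 = 52. No deviation. ✓
  Low-ability: no degree gives 52 − 0 = 52; degree gives 125 − 62 = 63. Would deviate. ✗
Try high-ability → no degree, low-ability → degree:
  If types separate, no degree earns payment 125 and degree earns 52.
  High-ability: no degree gives 125 − 0 = 125; degree gives 52 − 34 = 18. No deviation. ✓
  Low-ability: degree gives 52 − 62 = -10; no degree gives 125 − 0 = 125. Would deviate. ✗
Neither assignment is incentive-compatible.

None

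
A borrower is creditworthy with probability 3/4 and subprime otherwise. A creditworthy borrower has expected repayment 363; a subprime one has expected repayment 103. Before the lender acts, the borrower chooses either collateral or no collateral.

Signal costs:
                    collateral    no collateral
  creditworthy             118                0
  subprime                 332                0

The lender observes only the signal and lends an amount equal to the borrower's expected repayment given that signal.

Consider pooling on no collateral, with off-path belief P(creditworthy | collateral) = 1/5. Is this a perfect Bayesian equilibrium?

Yes

At the pooled signal (no collateral) the lender holds the prior 3/4 and pays 3/4·363 + 1/4·103 = 298. Off-path (collateral) belief 1/5 gives 1/5·363 + 4/5·103 = 155.
Creditworthy: no collateral gives 298 − 0 = 298; collateral gives 155 − 118 = 37. Stays. ✓
Subprime: no collateral gives 298 − 0 = 298; collateral gives 155 − 332 = -177. Stays. ✓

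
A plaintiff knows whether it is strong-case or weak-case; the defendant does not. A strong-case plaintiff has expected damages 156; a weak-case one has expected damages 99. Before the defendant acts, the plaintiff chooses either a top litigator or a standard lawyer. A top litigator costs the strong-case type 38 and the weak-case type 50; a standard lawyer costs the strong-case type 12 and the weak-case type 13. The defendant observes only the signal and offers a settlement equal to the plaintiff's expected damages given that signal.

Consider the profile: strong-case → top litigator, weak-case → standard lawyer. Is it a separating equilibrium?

If types separate, top litigator earns payment 156 and standard lawyer earns 99.
Strong-case: top litigator gives 156 − 38 = 118; standard lawyer gives 99 − 12 = 87. No deviation. ✓
Weak-case: standard lawyer gives 99 − 13 = 86; top litigator gives 156 − 50 = 106. Would deviate. ✗

No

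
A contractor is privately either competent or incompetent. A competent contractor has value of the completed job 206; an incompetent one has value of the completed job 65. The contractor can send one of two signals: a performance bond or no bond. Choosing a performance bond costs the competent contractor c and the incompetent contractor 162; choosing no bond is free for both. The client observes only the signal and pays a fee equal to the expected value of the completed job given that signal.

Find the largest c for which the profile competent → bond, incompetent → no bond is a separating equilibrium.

141

Under separation: bond → competent (pays 206); no bond → incompetent (pays 65).
Incompetent: 65 − 0 = 65 ≥ 206 − 162 = 44. Holds regardless of c. ✓
Competent: 206 − c ≥ 65 − 0, so c ≤ 206 − 65 = 141.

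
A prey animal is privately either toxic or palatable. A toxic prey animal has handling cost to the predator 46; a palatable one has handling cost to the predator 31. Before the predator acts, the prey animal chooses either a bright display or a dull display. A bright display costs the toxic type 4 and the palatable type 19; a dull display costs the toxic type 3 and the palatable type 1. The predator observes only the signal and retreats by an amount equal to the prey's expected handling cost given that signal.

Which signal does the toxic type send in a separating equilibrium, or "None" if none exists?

bright display

Try toxic → bright display, palatable → dull display:
  Under separation the predator infers type exactly: bright display → toxic (pays 46), dull display → palatable (pays 31).
  Toxic: bright display gives 46 − 4 = 42; dull display gives 31 − 3 = 28. No deviation. ✓
  Palatable: dull display gives 31 − 1 = 30; bright display gives 46 − 19 = 27. No deviation. ✓
Both hold — the toxic type sends bright display.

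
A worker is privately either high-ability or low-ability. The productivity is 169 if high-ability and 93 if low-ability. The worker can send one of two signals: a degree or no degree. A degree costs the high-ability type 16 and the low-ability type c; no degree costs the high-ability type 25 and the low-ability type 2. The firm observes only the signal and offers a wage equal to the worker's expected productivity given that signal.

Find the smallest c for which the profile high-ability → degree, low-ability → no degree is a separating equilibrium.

Under separation: degree → high-ability (pays 169); no degree → low-ability (pays 93).
High-ability: 169 − 16 = 153 ≥ 93 − 25 = 68. Holds regardless of c. ✓
Low-ability: 93 − 2 ≥ 169 − c, so c ≥ 169 − 91 = 78.

78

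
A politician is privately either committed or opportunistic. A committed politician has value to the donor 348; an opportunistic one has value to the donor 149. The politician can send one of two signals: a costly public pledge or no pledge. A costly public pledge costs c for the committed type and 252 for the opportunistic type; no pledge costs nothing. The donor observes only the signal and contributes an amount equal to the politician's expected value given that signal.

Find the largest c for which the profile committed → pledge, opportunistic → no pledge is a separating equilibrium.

199

Under separation: pledge → committed (pays 348); no pledge → opportunistic (pays 149).
Opportunistic: 149 − 0 = 149 ≥ 348 − 252 = 96. Holds regardless of c. ✓
Committed: 348 − c ≥ 149 − 0, so c ≤ 348 − 149 = 199.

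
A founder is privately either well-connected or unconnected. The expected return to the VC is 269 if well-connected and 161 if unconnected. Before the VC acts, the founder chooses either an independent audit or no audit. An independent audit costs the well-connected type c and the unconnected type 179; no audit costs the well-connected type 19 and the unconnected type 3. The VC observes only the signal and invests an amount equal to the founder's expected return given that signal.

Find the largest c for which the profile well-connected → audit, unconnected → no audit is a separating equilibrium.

127

Under separation: audit → well-connected (pays 269); no audit → unconnected (pays 161).
Unconnected: 161 − 3 = 158 ≥ 269 − 179 = 90. Holds regardless of c. ✓
Well-connected: 269 − c ≥ 161 − 19, so c ≤ 269 − 142 = 127.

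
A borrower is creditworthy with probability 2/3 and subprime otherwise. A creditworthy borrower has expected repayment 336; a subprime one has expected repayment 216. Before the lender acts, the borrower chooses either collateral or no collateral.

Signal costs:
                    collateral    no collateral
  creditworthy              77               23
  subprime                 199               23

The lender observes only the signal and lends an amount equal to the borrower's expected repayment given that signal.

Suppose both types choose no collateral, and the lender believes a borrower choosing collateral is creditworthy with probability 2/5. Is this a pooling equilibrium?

Yes

At the pooled signal (no collateral) the lender holds the prior 2/3 and pays 2/3·336 + 1/3·216 = 296. Off-path (collateral) belief 2/5 gives 2/5·336 + 3/5·216 = 264.
Creditworthy: no collateral gives 296 − 23 = 273; collateral gives 264 − 77 = 187. Stays. ✓
Subprime: no collateral gives 296 − 23 = 273; collateral gives 264 − 199 = 65. Stays. ✓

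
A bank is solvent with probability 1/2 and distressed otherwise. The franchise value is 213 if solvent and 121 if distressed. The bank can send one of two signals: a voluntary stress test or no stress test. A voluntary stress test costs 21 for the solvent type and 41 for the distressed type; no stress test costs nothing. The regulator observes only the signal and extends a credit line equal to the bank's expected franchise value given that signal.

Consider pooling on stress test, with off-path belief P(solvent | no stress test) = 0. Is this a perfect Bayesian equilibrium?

At the pooled signal (stress test) the regulator holds the prior 1/2 and pays 1/2·213 + 1/2·121 = 167. Off-path (no stress test) belief 0 gives 0·213 + 1·121 = 121.
Solvent: stress test gives 167 − 21 = 146; no stress test gives 121 − 0 = 121. Stays. ✓
Distressed: stress test gives 167 − 41 = 126; no stress test gives 121 − 0 = 121. Stays. ✓

Yes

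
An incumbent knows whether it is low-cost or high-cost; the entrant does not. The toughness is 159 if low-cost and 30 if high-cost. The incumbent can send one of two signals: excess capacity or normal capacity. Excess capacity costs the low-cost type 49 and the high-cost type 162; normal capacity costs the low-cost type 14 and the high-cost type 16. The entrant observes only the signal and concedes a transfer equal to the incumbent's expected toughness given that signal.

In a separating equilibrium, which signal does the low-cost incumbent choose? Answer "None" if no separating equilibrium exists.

excess capacity

Try low-cost → excess capacity, high-cost → normal capacity:
  If types separate, excess capacity earns payment 159 and normal capacity earns 30.
  Low-cost: excess capacity gives 159 − 49 = 110; normal capacity gives 30 − 14 = 16. No deviation. ✓
  High-cost: normal capacity gives 30 − 16 = 14; excess capacity gives 159 − 162 = -3. No deviation. ✓
Both hold — the low-cost type sends excess capacity.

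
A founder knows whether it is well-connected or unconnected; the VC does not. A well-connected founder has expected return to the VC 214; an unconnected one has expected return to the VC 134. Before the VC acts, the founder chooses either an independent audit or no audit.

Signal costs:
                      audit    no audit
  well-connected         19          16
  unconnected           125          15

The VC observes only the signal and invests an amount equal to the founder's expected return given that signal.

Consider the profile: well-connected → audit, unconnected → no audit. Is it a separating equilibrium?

Under separation the VC infers type exactly: audit → well-connected (pays 214), no audit → unconnected (pays 134).
Well-connected: audit gives 214 − 19 = 195; no audit gives 134 − 16 = 118. No deviation. ✓
Unconnected: no audit gives 134 − 15 = 119; audit gives 214 − 125 = 89. No deviation. ✓
Neither type gains from mimicking the other.

Yes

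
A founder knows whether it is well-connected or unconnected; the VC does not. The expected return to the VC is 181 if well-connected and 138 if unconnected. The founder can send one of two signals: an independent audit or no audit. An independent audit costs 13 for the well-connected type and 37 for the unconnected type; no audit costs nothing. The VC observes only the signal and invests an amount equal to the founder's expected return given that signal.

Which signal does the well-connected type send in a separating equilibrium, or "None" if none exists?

None

Try well-connected → audit, unconnected → no audit:
  If types separate, audit earns payment 181 and no audit earns 138.
  Well-connected: audit gives 181 − 13 = 168; no audit gives 138 − 0 = 138. No deviation. ✓
  Unconnected: no audit gives 138 − 0 = 138; audit gives 181 − 37 = 144. Would deviate. ✗
Try well-connected → no audit, unconnected → audit:
  If types separate, no audit earns payment 181 and audit earns 138.
  Well-connected: no audit gives 181 − 0 = 181; audit gives 138 − 13 = 125. No deviation. ✓
  Unconnected: audit gives 138 − 37 = 101; no audit gives 181 − 0 = 181. Would deviate. ✗
Neither assignment is incentive-compatible.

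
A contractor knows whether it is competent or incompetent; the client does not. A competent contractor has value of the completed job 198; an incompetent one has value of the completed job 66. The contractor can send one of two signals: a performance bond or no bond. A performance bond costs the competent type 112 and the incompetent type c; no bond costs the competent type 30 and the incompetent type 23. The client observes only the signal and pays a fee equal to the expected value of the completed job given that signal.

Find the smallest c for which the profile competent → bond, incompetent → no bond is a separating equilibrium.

Under separation: bond → competent (pays 198); no bond → incompetent (pays 66).
Competent: 198 − 112 = 86 ≥ 66 − 30 = 36. Holds regardless of c. ✓
Incompetent: 66 − 23 ≥ 198 − c, so c ≥ 198 − 43 = 155.

155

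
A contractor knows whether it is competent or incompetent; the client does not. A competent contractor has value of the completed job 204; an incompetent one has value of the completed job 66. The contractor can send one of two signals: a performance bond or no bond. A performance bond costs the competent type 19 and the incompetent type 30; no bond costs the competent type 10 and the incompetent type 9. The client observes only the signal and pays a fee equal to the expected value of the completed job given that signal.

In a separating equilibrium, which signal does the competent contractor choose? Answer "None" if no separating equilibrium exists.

None

Try competent → bond, incompetent → no bond:
  If types separate, bond earns payment 204 and no bond earns 66.
  Competent: bond gives 204 − 19 = 185; no bond gives 66 − 10 = 56. No deviation. ✓
  Incompetent: no bond gives 66 − 9 = 57; bond gives 204 − 30 = 174. Would deviate. ✗
Try competent → no bond, incompetent → bond:
  If types separate, no bond earns payment 204 and bond earns 66.
  Competent: no bond gives 204 − 10 = 194; bond gives 66 − 19 = 47. No deviation. ✓
  Incompetent: bond gives 66 − 30 = 36; no bond gives 204 − 9 = 195. Would deviate. ✗
Neither assignment is incentive-compatible.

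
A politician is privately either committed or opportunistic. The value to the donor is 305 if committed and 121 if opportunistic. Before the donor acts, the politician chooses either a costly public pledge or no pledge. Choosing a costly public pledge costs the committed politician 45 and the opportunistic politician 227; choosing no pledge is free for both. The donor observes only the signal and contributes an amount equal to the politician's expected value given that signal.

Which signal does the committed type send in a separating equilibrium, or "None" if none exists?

Try committed → pledge, opportunistic → no pledge:
  Under separation the donor infers type exactly: pledge → committed (pays 305), no pledge → opportunistic (pays 121).
  Committed: pledge gives 305 − 45 = 260; no pledge gives 121 − 0 = 121. No deviation. ✓
  Opportunistic: no pledge gives 121 − 0 = 121; pledge gives 305 − 227 = 78. No deviation. ✓
Both hold — the committed type sends pledge.

pledge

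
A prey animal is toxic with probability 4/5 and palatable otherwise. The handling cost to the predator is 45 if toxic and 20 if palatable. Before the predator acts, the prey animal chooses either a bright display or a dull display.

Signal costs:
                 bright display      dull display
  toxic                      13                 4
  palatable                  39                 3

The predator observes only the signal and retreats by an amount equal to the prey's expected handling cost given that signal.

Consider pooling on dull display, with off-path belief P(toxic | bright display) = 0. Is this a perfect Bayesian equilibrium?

At the pooled signal (dull display) the predator holds the prior 4/5 and pays 4/5·45 + 1/5·20 = 40. Off-path (bright display) belief 0 gives 0·45 + 1·20 = 20.
Toxic: dull display gives 40 − 4 = 36; bright display gives 20 − 13 = 7. Stays. ✓
Palatable: dull display gives 40 − 3 = 37; bright display gives 20 − 39 = -19. Stays. ✓

Yes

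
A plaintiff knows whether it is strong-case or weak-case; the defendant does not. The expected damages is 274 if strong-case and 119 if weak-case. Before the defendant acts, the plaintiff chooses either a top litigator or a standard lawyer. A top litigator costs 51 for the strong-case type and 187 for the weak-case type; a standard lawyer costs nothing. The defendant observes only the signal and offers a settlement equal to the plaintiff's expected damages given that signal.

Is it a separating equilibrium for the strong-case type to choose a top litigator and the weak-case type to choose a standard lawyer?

If types separate, top litigator earns payment 274 and standard lawyer earns 119.
Strong-case: top litigator gives 274 − 51 = 223; standard lawyer gives 119 − 0 = 119. No deviation. ✓
Weak-case: standard lawyer gives 119 − 0 = 119; top litigator gives 274 − 187 = 87. No deviation. ✓
Both incentive constraints hold.

Yes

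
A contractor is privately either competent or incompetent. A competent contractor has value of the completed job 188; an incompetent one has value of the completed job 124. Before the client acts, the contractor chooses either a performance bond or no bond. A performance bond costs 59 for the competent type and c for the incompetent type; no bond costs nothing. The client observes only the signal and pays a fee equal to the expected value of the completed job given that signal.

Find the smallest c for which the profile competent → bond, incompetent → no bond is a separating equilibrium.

Under separation: bond → competent (pays 188); no bond → incompetent (pays 124).
Competent: 188 − 59 = 129 ≥ 124 − 0 = 124. Holds regardless of c. ✓
Incompetent: 124 − 0 ≥ 188 − c, so c ≥ 188 − 124 = 64.

64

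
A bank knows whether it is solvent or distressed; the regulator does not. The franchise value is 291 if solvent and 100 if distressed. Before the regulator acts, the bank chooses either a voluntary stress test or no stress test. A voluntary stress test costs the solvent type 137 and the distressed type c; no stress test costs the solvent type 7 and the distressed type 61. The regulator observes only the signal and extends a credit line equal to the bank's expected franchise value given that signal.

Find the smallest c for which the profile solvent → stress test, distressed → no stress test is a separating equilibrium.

252

Under separation: stress test → solvent (pays 291); no stress test → distressed (pays 100).
Solvent: 291 − 137 = 154 ≥ 100 − 7 = 93. Holds regardless of c. ✓
Distressed: 100 − 61 ≥ 291 − c, so c ≥ 291 − 39 = 252.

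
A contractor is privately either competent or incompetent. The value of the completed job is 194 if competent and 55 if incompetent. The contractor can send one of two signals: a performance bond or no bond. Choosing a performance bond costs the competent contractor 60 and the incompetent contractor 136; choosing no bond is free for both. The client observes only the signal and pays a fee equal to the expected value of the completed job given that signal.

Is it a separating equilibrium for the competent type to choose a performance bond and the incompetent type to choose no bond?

No

Under separation the client infers type exactly: bond → competent (pays 194), no bond → incompetent (pays 55).
Competent: bond gives 194 − 60 = 134; no bond gives 55 − 0 = 55. No deviation. ✓
Incompetent: no bond gives 55 − 0 = 55; bond gives 194 − 136 = 58. Would deviate. ✗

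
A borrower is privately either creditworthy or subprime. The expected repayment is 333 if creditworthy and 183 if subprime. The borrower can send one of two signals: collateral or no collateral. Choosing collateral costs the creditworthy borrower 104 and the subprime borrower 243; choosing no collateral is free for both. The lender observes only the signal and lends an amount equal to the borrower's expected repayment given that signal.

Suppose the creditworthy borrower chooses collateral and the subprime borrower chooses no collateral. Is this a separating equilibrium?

If types separate, collateral earns payment 333 and no collateral earns 183.
Creditworthy: collateral gives 333 − 104 = 229; no collateral gives 183 − 0 = 183. No deviation. ✓
Subprime: no collateral gives 183 − 0 = 183; collateral gives 333 − 243 = 90. No deviation. ✓
Both incentive constraints hold.

Yes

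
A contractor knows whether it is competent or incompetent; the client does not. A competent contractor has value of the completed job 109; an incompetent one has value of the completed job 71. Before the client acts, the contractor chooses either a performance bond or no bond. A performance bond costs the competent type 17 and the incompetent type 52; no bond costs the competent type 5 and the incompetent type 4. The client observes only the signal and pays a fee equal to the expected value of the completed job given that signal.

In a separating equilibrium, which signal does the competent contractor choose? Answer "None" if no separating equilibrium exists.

bond

Try competent → bond, incompetent → no bond:
  If types separate, bond earns payment 109 and no bond earns 71.
  Competent: bond gives 109 − 17 = 92; no bond gives 71 − 5 = 66. No deviation. ✓
  Incompetent: no bond gives 71 − 4 = 67; bond gives 109 − 52 = 57. No deviation. ✓
Both hold — the competent type sends bond.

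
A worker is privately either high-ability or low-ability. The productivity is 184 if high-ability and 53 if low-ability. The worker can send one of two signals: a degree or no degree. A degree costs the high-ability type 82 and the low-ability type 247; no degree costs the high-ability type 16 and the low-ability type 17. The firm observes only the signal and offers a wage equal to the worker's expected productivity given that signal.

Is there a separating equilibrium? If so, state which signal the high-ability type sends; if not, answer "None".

degree

Try high-ability → degree, low-ability → no degree:
  If types separate, degree earns payment 184 and no degree earns 53.
  High-ability: degree gives 184 − 82 = 102; no degree gives 53 − 16 = 37. No deviation. ✓
  Low-ability: no degree gives 53 − 17 = 36; degree gives 184 − 247 = -63. No deviation. ✓
Both hold — the high-ability type sends degree.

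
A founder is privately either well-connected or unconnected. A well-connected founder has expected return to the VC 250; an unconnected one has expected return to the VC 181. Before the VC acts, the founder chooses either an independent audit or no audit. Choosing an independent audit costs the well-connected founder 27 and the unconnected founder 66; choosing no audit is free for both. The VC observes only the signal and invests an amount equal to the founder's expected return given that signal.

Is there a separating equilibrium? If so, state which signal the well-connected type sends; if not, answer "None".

None

Try well-connected → audit, unconnected → no audit:
  Under separation the VC infers type exactly: audit → well-connected (pays 250), no audit → unconnected (pays 181).
  Well-connected: audit gives 250 − 27 = 223; no audit gives 181 − 0 = 181. No deviation. ✓
  Unconnected: no audit gives 181 − 0 = 181; audit gives 250 − 66 = 184. Would deviate. ✗
Try well-connected → no audit, unconnected → audit:
  Under separation the VC infers type exactly: no audit → well-connected (pays 250), audit → unconnected (pays 181).
  Well-connected: no audit gives 250 − 0 = 250; audit gives 181 − 27 = 154. No deviation. ✓
  Unconnected: audit gives 181 − 66 = 115; no audit gives 250 − 0 = 250. Would deviate. ✗
Neither assignment is incentive-compatible.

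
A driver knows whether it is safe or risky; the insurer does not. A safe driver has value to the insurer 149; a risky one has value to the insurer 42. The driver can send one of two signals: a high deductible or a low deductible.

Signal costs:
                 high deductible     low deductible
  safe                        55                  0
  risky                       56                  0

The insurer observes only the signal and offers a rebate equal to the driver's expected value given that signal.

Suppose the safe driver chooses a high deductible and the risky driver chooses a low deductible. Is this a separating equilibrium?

Under separation the insurer infers type exactly: high deductible → safe (pays 149), low deductible → risky (pays 42).
Safe: high deductible gives 149 − 55 = 94; low deductible gives 42 − 0 = 42. No deviation. ✓
Risky: low deductible gives 42 − 0 = 42; high deductible gives 149 − 56 = 93. Would deviate. ✗

No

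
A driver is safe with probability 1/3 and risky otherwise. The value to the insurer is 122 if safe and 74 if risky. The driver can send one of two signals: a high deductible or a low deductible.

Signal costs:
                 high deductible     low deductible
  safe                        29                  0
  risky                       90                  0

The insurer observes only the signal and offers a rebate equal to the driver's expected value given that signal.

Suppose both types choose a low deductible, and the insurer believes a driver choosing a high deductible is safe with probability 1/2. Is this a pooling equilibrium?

At the pooled signal (low deductible) the insurer holds the prior 1/3 and pays 1/3·122 + 2/3·74 = 90. Off-path (high deductible) belief 1/2 gives 1/2·122 + 1/2·74 = 98.
Safe: low deductible gives 90 − 0 = 90; high deductible gives 98 − 29 = 69. Stays. ✓
Risky: low deductible gives 90 − 0 = 90; high deductible gives 98 − 90 = 8. Stays. ✓

Yes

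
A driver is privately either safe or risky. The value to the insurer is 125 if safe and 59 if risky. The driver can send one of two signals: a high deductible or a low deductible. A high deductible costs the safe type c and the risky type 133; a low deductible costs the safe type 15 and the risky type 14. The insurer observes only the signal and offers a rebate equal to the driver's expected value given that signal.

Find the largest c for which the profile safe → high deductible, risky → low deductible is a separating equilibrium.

Under separation: high deductible → safe (pays 125); low deductible → risky (pays 59).
Risky: 59 − 14 = 45 ≥ 125 − 133 = -8. Holds regardless of c. ✓
Safe: 125 − c ≥ 59 − 15, so c ≤ 125 − 44 = 81.

81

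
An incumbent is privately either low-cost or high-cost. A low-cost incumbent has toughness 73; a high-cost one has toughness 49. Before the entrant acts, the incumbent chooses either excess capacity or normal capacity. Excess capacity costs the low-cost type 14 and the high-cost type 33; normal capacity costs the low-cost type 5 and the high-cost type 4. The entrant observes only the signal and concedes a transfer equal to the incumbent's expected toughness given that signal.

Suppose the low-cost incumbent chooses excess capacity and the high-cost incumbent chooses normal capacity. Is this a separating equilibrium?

If types separate, excess capacity earns payment 73 and normal capacity earns 49.
Low-cost: excess capacity gives 73 − 14 = 59; normal capacity gives 49 − 5 = 44. No deviation. ✓
High-cost: normal capacity gives 49 − 4 = 45; excess capacity gives 73 − 33 = 40. No deviation. ✓
Both incentive constraints hold.

Yes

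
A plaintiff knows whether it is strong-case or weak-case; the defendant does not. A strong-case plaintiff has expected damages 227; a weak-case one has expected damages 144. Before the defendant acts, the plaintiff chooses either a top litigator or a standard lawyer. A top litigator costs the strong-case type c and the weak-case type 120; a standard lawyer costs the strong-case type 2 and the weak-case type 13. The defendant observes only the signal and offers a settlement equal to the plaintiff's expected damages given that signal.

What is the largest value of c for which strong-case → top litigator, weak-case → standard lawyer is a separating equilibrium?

Under separation: top litigator → strong-case (pays 227); standard lawyer → weak-case (pays 144).
Weak-case: 144 − 13 = 131 ≥ 227 − 120 = 107. Holds regardless of c. ✓
Strong-case: 227 − c ≥ 144 − 2, so c ≤ 227 − 142 = 85.

85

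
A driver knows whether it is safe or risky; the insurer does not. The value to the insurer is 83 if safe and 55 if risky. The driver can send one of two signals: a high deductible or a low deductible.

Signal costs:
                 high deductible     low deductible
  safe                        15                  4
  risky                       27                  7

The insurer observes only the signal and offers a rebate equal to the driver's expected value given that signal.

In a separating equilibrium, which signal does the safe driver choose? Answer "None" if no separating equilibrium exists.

None

Try safe → high deductible, risky → low deductible:
  Under separation the insurer infers type exactly: high deductible → safe (pays 83), low deductible → risky (pays 55).
  Safe: high deductible gives 83 − 15 = 68; low deductible gives 55 − 4 = 51. No deviation. ✓
  Risky: low deductible gives 55 − 7 = 48; high deductible gives 83 − 27 = 56. Would deviate. ✗
Try safe → low deductible, risky → high deductible:
  Under separation the insurer infers type exactly: low deductible → safe (pays 83), high deductible → risky (pays 55).
  Safe: low deductible gives 83 − 4 = 79; high deductible gives 55 − 15 = 40. No deviation. ✓
  Risky: high deductible gives 55 − 27 = 28; low deductible gives 83 − 7 = 76. Would deviate. ✗
Neither assignment is incentive-compatible.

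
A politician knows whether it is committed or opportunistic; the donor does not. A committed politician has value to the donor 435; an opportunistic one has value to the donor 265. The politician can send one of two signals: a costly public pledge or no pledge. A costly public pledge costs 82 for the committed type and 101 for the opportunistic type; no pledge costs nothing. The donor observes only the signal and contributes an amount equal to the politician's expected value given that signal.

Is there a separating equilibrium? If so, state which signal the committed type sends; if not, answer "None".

None

Try committed → pledge, opportunistic → no pledge:
  If types separate, pledge earns payment 435 and no pledge earns 265.
  Committed: pledge gives 435 − 82 = 353; no pledge gives 265 − 0 = 265. No deviation. ✓
  Opportunistic: no pledge gives 265 − 0 = 265; pledge gives 435 − 101 = 334. Would deviate. ✗
Try committed → no pledge, opportunistic → pledge:
  If types separate, no pledge earns payment 435 and pledge earns 265.
  Committed: no pledge gives 435 − 0 = 435; pledge gives 265 − 82 = 183. No deviation. ✓
  Opportunistic: pledge gives 265 − 101 = 164; no pledge gives 435 − 0 = 435. Would deviate. ✗
Neither assignment is incentive-compatible.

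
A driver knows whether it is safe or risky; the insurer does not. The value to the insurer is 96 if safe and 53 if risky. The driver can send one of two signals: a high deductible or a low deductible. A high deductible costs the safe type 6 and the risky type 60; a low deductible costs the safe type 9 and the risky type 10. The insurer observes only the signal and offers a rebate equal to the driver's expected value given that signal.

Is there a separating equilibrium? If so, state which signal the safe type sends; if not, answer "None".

Try safe → high deductible, risky → low deductible:
  Under separation the insurer infers type exactly: high deductible → safe (pays 96), low deductible → risky (pays 53).
  Safe: high deductible gives 96 − 6 = 90; low deductible gives 53 − 9 = 44. No deviation. ✓
  Risky: low deductible gives 53 − 10 = 43; high deductible gives 96 − 60 = 36. No deviation. ✓
Both hold — the safe type sends high deductible.

high deductible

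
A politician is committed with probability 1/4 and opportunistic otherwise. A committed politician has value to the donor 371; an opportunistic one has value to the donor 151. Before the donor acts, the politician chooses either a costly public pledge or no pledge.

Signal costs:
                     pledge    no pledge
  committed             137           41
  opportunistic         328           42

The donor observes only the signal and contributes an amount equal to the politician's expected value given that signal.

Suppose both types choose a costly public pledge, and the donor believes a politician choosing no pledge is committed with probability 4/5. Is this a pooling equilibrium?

No

On the equilibrium path (pledge) the donor holds the prior 1/4 and pays 1/4·371 + 3/4·151 = 206. Off-path (no pledge) belief 4/5 gives 4/5·371 + 1/5·151 = 327.
Committed: pledge gives 206 − 137 = 69; no pledge gives 327 − 41 = 286. Deviates. ✗
Opportunistic: pledge gives 206 − 328 = -122; no pledge gives 327 − 42 = 285. Deviates. ✗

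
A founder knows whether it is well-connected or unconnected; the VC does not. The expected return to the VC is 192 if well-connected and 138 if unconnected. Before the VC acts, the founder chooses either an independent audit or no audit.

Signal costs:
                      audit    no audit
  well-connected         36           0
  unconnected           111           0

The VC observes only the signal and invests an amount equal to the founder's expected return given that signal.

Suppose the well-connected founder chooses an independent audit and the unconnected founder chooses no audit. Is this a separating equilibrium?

Yes

If types separate, audit earns payment 192 and no audit earns 138.
Well-connected: audit gives 192 − 36 = 156; no audit gives 138 − 0 = 138. No deviation. ✓
Unconnected: no audit gives 138 − 0 = 138; audit gives 192 − 111 = 81. No deviation. ✓
Both incentive constraints hold.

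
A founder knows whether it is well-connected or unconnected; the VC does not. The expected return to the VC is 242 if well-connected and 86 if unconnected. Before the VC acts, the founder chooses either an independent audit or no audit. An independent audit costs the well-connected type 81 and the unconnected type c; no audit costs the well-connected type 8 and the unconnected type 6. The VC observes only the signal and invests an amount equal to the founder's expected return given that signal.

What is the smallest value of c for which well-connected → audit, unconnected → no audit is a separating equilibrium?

Under separation: audit → well-connected (pays 242); no audit → unconnected (pays 86).
Well-connected: 242 − 81 = 161 ≥ 86 − 8 = 78. Holds regardless of c. ✓
Unconnected: 86 − 6 ≥ 242 − c, so c ≥ 242 − 80 = 162.

162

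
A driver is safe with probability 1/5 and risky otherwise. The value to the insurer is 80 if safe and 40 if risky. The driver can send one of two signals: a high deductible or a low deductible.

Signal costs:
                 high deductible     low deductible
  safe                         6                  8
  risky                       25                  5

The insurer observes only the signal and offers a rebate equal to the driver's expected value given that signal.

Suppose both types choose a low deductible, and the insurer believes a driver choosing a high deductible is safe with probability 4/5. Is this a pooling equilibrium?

At the pooled signal (low deductible) the insurer holds the prior 1/5 and pays 1/5·80 + 4/5·40 = 48. Off-path (high deductible) belief 4/5 gives 4/5·80 + 1/5·40 = 72.
Safe: low deductible gives 48 − 8 = 40; high deductible gives 72 − 6 = 66. Deviates. ✗
Risky: low deductible gives 48 − 5 = 43; high deductible gives 72 − 25 = 47. Deviates. ✗

No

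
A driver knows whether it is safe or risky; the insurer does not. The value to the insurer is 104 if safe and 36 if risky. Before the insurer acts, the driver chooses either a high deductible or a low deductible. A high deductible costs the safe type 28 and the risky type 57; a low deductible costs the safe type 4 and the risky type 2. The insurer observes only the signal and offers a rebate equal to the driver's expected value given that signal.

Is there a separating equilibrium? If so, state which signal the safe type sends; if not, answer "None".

None

Try safe → high deductible, risky → low deductible:
  If types separate, high deductible earns payment 104 and low deductible earns 36.
  Safe: high deductible gives 104 − 28 = 76; low deductible gives 36 − 4 = 32. No deviation. ✓
  Risky: low deductible gives 36 − 2 = 34; high deductible gives 104 − 57 = 47. Would deviate. ✗
Try safe → low deductible, risky → high deductible:
  If types separate, low deductible earns payment 104 and high deductible earns 36.
  Safe: low deductible gives 104 − 4 = 100; high deductible gives 36 − 28 = 8. No deviation. ✓
  Risky: high deductible gives 36 − 57 = -21; low deductible gives 104 − 2 = 102. Would deviate. ✗
Neither assignment is incentive-compatible.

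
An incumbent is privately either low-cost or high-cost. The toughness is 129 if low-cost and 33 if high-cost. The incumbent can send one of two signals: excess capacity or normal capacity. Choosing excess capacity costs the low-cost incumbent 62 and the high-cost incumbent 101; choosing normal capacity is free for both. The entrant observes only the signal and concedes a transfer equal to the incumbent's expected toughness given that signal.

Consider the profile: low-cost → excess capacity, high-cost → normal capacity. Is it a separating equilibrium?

Yes

Under separation the entrant infers type exactly: excess capacity → low-cost (pays 129), normal capacity → high-cost (pays 33).
Low-cost: excess capacity gives 129 − 62 = 67; normal capacity gives 33 − 0 = 33. No deviation. ✓
High-cost: normal capacity gives 33 − 0 = 33; excess capacity gives 129 − 101 = 28. No deviation. ✓
Both incentive constraints hold.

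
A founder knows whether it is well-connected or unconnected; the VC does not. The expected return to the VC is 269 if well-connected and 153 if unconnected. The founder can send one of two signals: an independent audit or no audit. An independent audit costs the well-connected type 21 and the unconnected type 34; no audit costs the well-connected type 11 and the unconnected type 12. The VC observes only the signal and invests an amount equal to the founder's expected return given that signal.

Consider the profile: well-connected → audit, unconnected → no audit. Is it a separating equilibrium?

If types separate, audit earns payment 269 and no audit earns 153.
Well-connected: audit gives 269 − 21 = 248; no audit gives 153 − 11 = 142. No deviation. ✓
Unconnected: no audit gives 153 − 12 = 141; audit gives 269 − 34 = 235. Would deviate. ✗

No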